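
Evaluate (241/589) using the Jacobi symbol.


Compute (241/589) via quadratic reciprocity:
  reciprocity: (241/589) -> +(589/241)
  reduce: (107/241)
  reciprocity: (107/241) -> +(241/107)
  reduce: (27/107)
  reciprocity: (27/107) -> -(107/27)
  reduce: (26/27)
  pull out 2: (2/27) = -1  (since 27 mod 8 = 3)
  reciprocity: (13/27) -> +(27/13)
  reduce: (1/13)
  (1/13) = 1
Product of signs = 1

1


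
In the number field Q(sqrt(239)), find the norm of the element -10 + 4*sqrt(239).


N(a + b*sqrt(d)) = a^2 - d*b^2
= (-10)^2 - (239)*(4)^2
= 100 - 3824
= -3724

-3724


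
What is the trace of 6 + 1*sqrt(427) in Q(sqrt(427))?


Tr(a + b*sqrt(d)) = (a + b*sqrt(d)) + (a - b*sqrt(d)) = 2a
= 2 * (6)
= 12

12


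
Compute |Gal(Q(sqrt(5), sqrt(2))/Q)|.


The 2 square roots of distinct primes are multiplicatively independent over Q,
so [K:Q] = 2^2 and Gal(K/Q) is isomorphic to (Z/2Z)^2.
|Gal| = 2^2 = 4

4


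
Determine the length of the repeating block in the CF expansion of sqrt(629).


Run the CF algorithm for sqrt(629).
a_0 = floor(sqrt(629)) = 25; set m_0=0, q_0=1.
Recurrence: m' = q*a - m,  q' = (d - m'^2)/q,  a' = floor((a_0 + m')/q').
  step 1: m=25, q=4, a=12
  step 2: m=23, q=25, a=1
  step 3: m=2, q=25, a=1
  step 4: m=23, q=4, a=12
  step 5: m=25, q=1, a=50
a_5 = 2*a_0 = 50, so the period closes here.
sqrt(629) = [25; 12, 1, 1, 12, 50]
Period length = 5

5


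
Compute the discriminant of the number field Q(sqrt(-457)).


For K = Q(sqrt(d)) with d squarefree: disc(K) = d if d = 1 mod 4, and disc(K) = 4d if d = 2 or 3 mod 4.
Here d = -457, and d mod 4 = 3.
d = 3 mod 4, not 1 (O_K = Z[sqrt(d)]), so disc(K) = 4d = 4 * (-457) = -1828

-1828


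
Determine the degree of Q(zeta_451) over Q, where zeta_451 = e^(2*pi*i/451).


The degree equals Euler's totient phi(451).
451 = 11 * 41
phi(451) = 400

400


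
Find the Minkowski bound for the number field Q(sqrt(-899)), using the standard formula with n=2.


d = -899, d mod 4 = 1, so disc(K) = d = -899; |disc(K)| = 899
Imaginary quadratic field, so n = 2, s = r2 = 1, r1 = 0
M = (n!/n^n) * (4/pi)^s * sqrt(|disc(K)|) = (2!/2^2) * (4/pi)^1 * sqrt(899)
= 0.5 * 1.273240 * 29.983329
= 19.0880

19.0880


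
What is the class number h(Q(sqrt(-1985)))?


K = Q(sqrt(-1985)). d mod 4 = 3, so D = disc(K) = 4d = -7940
h(K) equals the number of primitive reduced positive-definite forms (a, b, c) = a*x^2 + b*x*y + c*y^2 with b^2 - 4ac = D,
where reduced means |b| <= a <= c, with b >= 0 whenever |b| = a or a = c, and primitive means gcd(a, b, c) = 1.
Reduced forces 3a^2 <= |D| = 7940, so 1 <= a <= 51; b must have the parity of D, and c = (b^2 - D)/(4a) must be an integer >= a.
Enumerate a = 1..51, b in [-a, a]:
  a=1: (1, 0, 1985)  [1]
  a=2: (2, 2, 993)  [1]
  a=3: (3, -2, 662), (3, 2, 662)  [2]
  a=4: none
  a=5: (5, 0, 397)  [1]
  a=6: (6, -2, 331), (6, 2, 331)  [2]
  a=7..8: none
  a=9: (9, -4, 221), (9, 4, 221)  [2]
  a=10: (10, 10, 201)  [1]
  a=11..12: none
  a=13: (13, -4, 153), (13, 4, 153)  [2]
  a=14: none
  a=15: (15, -10, 134), (15, 10, 134)  [2]
  a=16: none
  a=17: (17, -4, 117), (17, 4, 117)  [2]
  a=18: (18, -14, 113), (18, 14, 113)  [2]
  a=19..22: none
  a=23: (23, -8, 87), (23, 8, 87)  [2]
  a=24..25: none
  a=26: (26, -22, 81), (26, 22, 81)  [2]
  a=27: (27, -22, 78), (27, 22, 78)  [2]
  a=28: none
  a=29: (29, -8, 69), (29, 8, 69)  [2]
  a=30: (30, -10, 67), (30, 10, 67)  [2]
  a=31..33: none
  a=34: (34, -30, 65), (34, 30, 65)  [2]
  a=35..38: none
  a=39: (39, -22, 54), (39, -4, 51), (39, 4, 51), (39, 22, 54)  [4]
  a=40..42: none
  a=43: (43, -12, 47), (43, 12, 47)  [2]
  a=44: none
  a=45: (45, -40, 53), (45, 40, 53)  [2]
  a=46: (46, -38, 51), (46, 38, 51)  [2]
  a=47..51: none
Total reduced forms: 1 + 1 + 2 + 1 + 2 + 2 + 1 + 2 + 2 + 2 + 2 + 2 + 2 + 2 + 2 + 2 + 2 + 4 + 2 + 2 + 2 = 40
h = 40

40


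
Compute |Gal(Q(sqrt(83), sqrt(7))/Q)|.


The 2 square roots of distinct primes are multiplicatively independent over Q,
so [K:Q] = 2^2 and Gal(K/Q) is isomorphic to (Z/2Z)^2.
|Gal| = 2^2 = 4

4


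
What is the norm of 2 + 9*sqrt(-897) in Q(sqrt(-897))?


N(a + b*sqrt(d)) = a^2 - d*b^2
= (2)^2 - (-897)*(9)^2
= 4 + 72657
= 72661

72661


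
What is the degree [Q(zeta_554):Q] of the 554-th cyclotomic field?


The degree equals Euler's totient phi(554).
554 = 2 * 277
phi(554) = 276

276


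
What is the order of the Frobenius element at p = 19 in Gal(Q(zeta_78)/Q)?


The Frobenius at p in Gal(Q(zeta_n)/Q) = (Z/nZ)* is the class of p, so its order is ord_78(19), the smallest k >= 1 with 19^k = 1 mod 78.
n = 78 = 2 * 3 * 13, phi(78) = 24; the order divides phi(n).
Divisors of 24: 1, 2, 3, 4, 6, 8, 12, 24
Repeated squaring mod 78: 19^1 = 19, 19^2 = 49, 19^4 = 61, 19^8 = 55, 19^16 = 61
Test divisors in increasing order:
  k=1: 19^1 = 19 mod 78
  k=2: 19^2 = 49 mod 78
  k=3: 19^3 = 49 * 19 = 73 mod 78
  k=4: 19^4 = 61 mod 78
  k=6: 19^6 = 61 * 49 = 25 mod 78
  k=8: 19^8 = 55 mod 78
  k=12: 19^12 = 55 * 61 = 1 mod 78  <- first divisor giving 1
Order = 12

12


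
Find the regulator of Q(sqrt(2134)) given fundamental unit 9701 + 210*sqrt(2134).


epsilon = 9701 + 210*sqrt(2134)
= 19401.9999
R = ln(19401.9999)
= 9.8731

9.8731


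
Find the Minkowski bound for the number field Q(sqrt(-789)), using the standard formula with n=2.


d = -789, d mod 4 = 3, so disc(K) = 4d = -3156; |disc(K)| = 3156
Imaginary quadratic field, so n = 2, s = r2 = 1, r1 = 0
M = (n!/n^n) * (4/pi)^s * sqrt(|disc(K)|) = (2!/2^2) * (4/pi)^1 * sqrt(3156)
= 0.5 * 1.273240 * 56.178288
= 35.7642

35.7642


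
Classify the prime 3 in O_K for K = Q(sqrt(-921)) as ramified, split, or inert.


K = Q(sqrt(-921)). Since d mod 4 = 3, disc(K) = -3684.
Check p | disc: -3684 mod 3 = 0.
p divides disc, so p ramifies: (p) = P^2 with e=2, f=1, g=1.
Therefore p is ramified.

ramified


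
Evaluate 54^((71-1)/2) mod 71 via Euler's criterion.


p = 71 is prime and the exponent is (p-1)/2 = 35, so by Euler's criterion 54^35 = (54/71) = +1 or -1 mod 71.
Compute by square-and-multiply:
  35 = 32 + 2 + 1 (binary 100011)
  Repeated squaring mod 71: 54^1 = 54, 54^2 = 5, 54^4 = 25, 54^8 = 57, 54^16 = 54, 54^32 = 5
  54^35 = 54^32 * 54^2 * 54^1 = 5 * 5 * 54 mod 71
    5 * 5 = 25 = 25 mod 71
    25 * 54 = 1350 = 1 mod 71
  54^35 = 1 mod 71
Result 1: 54 is a quadratic residue mod 71.
54^35 mod 71 = 1

1


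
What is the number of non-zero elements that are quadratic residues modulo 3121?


For prime p, the number of non-zero quadratic residues is (p-1)/2.
= (3121-1)/2
= 1560

1560


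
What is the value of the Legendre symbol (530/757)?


p = 757 is prime, so compute (530/757) with the reciprocity algorithm (Jacobi-symbol steps: pull out 2s via (2/n), flip via reciprocity, reduce):
  pull out 2: (2/757) = -1  (since 757 mod 8 = 5)
  reciprocity: (265/757) -> +(757/265)
  reduce: (227/265)
  reciprocity: (227/265) -> +(265/227)
  reduce: (38/227)
  pull out 2: (2/227) = -1  (since 227 mod 8 = 3)
  reciprocity: (19/227) -> -(227/19)
  reduce: (18/19)
  pull out 2: (2/19) = -1  (since 19 mod 8 = 3)
  reciprocity: (9/19) -> +(19/9)
  reduce: (1/9)
  (1/9) = 1
Product of signs = 1
(530/757) = 1

1


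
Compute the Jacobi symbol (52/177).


Compute (52/177) via quadratic reciprocity:
  pull out 2: (2/177) = +1  (since 177 mod 8 = 1)
  pull out 2: (2/177) = +1  (since 177 mod 8 = 1)
  reciprocity: (13/177) -> +(177/13)
  reduce: (8/13)
  pull out 2: (2/13) = -1  (since 13 mod 8 = 5)
  pull out 2: (2/13) = -1  (since 13 mod 8 = 5)
  pull out 2: (2/13) = -1  (since 13 mod 8 = 5)
  (1/13) = 1
Product of signs = -1

-1


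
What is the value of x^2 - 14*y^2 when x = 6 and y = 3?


x^2 - d*y^2
= 6^2 - 14*3^2
= 36 - 126
= -90

-90


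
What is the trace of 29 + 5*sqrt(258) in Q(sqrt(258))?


Tr(a + b*sqrt(d)) = (a + b*sqrt(d)) + (a - b*sqrt(d)) = 2a
= 2 * (29)
= 58

58


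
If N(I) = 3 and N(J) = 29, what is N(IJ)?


N(IJ) = N(I) * N(J)
= 3 * 29
= 87

87


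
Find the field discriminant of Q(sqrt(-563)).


For K = Q(sqrt(d)) with d squarefree: disc(K) = d if d = 1 mod 4, and disc(K) = 4d if d = 2 or 3 mod 4.
Here d = -563, and d mod 4 = 1.
d = 1 mod 4 (O_K = Z[(1+sqrt(d))/2]), so disc(K) = d = -563

-563


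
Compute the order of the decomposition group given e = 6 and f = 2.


|D_P| = e * f
= 6 * 2
= 12

12


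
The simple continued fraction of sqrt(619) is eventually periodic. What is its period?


Run the CF algorithm for sqrt(619).
a_0 = floor(sqrt(619)) = 24; set m_0=0, q_0=1.
Recurrence: m' = q*a - m,  q' = (d - m'^2)/q,  a' = floor((a_0 + m')/q').
  step 1: m=24, q=43, a=1
  step 2: m=19, q=6, a=7
  step 3: m=23, q=15, a=3
  step 4: m=22, q=9, a=5
  step 5: m=23, q=10, a=4
  step 6: m=17, q=33, a=1
  step 7: m=16, q=11, a=3
  step 8: m=17, q=30, a=1
  step 9: m=13, q=15, a=2
  step 10: m=17, q=22, a=1
  step 11: m=5, q=27, a=1
  step 12: m=22, q=5, a=9
  step 13: m=23, q=18, a=2
  step 14: m=13, q=25, a=1
  step 15: m=12, q=19, a=1
  step 16: m=7, q=30, a=1
  step 17: m=23, q=3, a=15
  step 18: m=22, q=45, a=1
  step 19: m=23, q=2, a=23
  step 20: m=23, q=45, a=1
  step 21: m=22, q=3, a=15
  step 22: m=23, q=30, a=1
  step 23: m=7, q=19, a=1
  step 24: m=12, q=25, a=1
  step 25: m=13, q=18, a=2
  step 26: m=23, q=5, a=9
  step 27: m=22, q=27, a=1
  step 28: m=5, q=22, a=1
  step 29: m=17, q=15, a=2
  step 30: m=13, q=30, a=1
  step 31: m=17, q=11, a=3
  step 32: m=16, q=33, a=1
  step 33: m=17, q=10, a=4
  step 34: m=23, q=9, a=5
  step 35: m=22, q=15, a=3
  step 36: m=23, q=6, a=7
  step 37: m=19, q=43, a=1
  step 38: m=24, q=1, a=48
a_38 = 2*a_0 = 48, so the period closes here.
sqrt(619) = [24; 1, 7, 3, 5, 4, 1, 3, 1, 2, 1, 1, 9, 2, 1, 1, 1, 15, 1, 23, 1, 15, 1, 1, 1, 2, 9, 1, 1, 2, 1, 3, 1, 4, 5, 3, 7, 1, 48]
Period length = 38

38


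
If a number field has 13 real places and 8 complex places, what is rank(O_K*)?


By Dirichlet's unit theorem:
rank = r1 + r2 - 1
= 13 + 8 - 1
= 20

20


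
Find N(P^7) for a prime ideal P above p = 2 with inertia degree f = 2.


N(P^a) = p^(a*f)
= 2^(7*2)
= 2^14
= 16384

16384


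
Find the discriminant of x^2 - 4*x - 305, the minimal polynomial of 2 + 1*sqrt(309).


The element 2 + 1*sqrt(309) has minimal polynomial:
x^2 - 4*x - 305
Discriminant = (-4)^2 - 4*(-305)
= 16 + 1220
= 1236

1236


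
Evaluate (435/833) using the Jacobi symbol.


Compute (435/833) via quadratic reciprocity:
  reciprocity: (435/833) -> +(833/435)
  reduce: (398/435)
  pull out 2: (2/435) = -1  (since 435 mod 8 = 3)
  reciprocity: (199/435) -> -(435/199)
  reduce: (37/199)
  reciprocity: (37/199) -> +(199/37)
  reduce: (14/37)
  pull out 2: (2/37) = -1  (since 37 mod 8 = 5)
  reciprocity: (7/37) -> +(37/7)
  reduce: (2/7)
  pull out 2: (2/7) = +1  (since 7 mod 8 = 7)
  (1/7) = 1
Product of signs = -1

-1


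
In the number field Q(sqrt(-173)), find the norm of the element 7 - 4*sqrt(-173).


N(a + b*sqrt(d)) = a^2 - d*b^2
= (7)^2 - (-173)*(-4)^2
= 49 + 2768
= 2817

2817


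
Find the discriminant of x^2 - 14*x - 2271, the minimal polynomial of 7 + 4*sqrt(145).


The element 7 + 4*sqrt(145) has minimal polynomial:
x^2 - 14*x - 2271
Discriminant = (-14)^2 - 4*(-2271)
= 196 + 9084
= 9280

9280


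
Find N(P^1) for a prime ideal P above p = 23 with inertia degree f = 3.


N(P^a) = p^(a*f)
= 23^(1*3)
= 23^3
= 12167

12167


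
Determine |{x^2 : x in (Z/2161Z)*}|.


For prime p, the number of non-zero quadratic residues is (p-1)/2.
= (2161-1)/2
= 1080

1080


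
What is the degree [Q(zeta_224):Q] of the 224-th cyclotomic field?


The degree equals Euler's totient phi(224).
224 = 2^5 * 7
phi(224) = 96

96


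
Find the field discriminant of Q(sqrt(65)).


For K = Q(sqrt(d)) with d squarefree: disc(K) = d if d = 1 mod 4, and disc(K) = 4d if d = 2 or 3 mod 4.
Here d = 65, and d mod 4 = 1.
d = 1 mod 4 (O_K = Z[(1+sqrt(d))/2]), so disc(K) = d = 65

65


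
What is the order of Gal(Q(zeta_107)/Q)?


|Gal(Q(zeta_107)/Q)| = phi(107)
= 106

106


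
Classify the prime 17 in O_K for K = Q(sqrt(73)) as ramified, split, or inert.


K = Q(sqrt(73)). Since d mod 4 = 1, disc(K) = 73.
Check p | disc: 73 mod 17 = 5.
p does not divide disc. Compute Legendre symbol (d/p):
5^((17-1)/2) mod 17 = -1
(d/p) = -1, so p is inert: (p) stays prime with e=1, f=2, g=1.
Therefore p is inert.

inert


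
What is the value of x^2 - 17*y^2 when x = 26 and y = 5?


x^2 - d*y^2
= 26^2 - 17*5^2
= 676 - 425
= 251

251


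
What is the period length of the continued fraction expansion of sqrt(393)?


Run the CF algorithm for sqrt(393).
a_0 = floor(sqrt(393)) = 19; set m_0=0, q_0=1.
Recurrence: m' = q*a - m,  q' = (d - m'^2)/q,  a' = floor((a_0 + m')/q').
  step 1: m=19, q=32, a=1
  step 2: m=13, q=7, a=4
  step 3: m=15, q=24, a=1
  step 4: m=9, q=13, a=2
  step 5: m=17, q=8, a=4
  step 6: m=15, q=21, a=1
  step 7: m=6, q=17, a=1
  step 8: m=11, q=16, a=1
  step 9: m=5, q=23, a=1
  step 10: m=18, q=3, a=12
  step 11: m=18, q=23, a=1
  step 12: m=5, q=16, a=1
  step 13: m=11, q=17, a=1
  step 14: m=6, q=21, a=1
  step 15: m=15, q=8, a=4
  step 16: m=17, q=13, a=2
  step 17: m=9, q=24, a=1
  step 18: m=15, q=7, a=4
  step 19: m=13, q=32, a=1
  step 20: m=19, q=1, a=38
a_20 = 2*a_0 = 38, so the period closes here.
sqrt(393) = [19; 1, 4, 1, 2, 4, 1, 1, 1, 1, 12, 1, 1, 1, 1, 4, 2, 1, 4, 1, 38]
Period length = 20

20


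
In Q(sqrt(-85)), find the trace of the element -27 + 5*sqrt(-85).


Tr(a + b*sqrt(d)) = (a + b*sqrt(d)) + (a - b*sqrt(d)) = 2a
= 2 * (-27)
= -54

-54


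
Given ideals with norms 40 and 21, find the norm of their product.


N(IJ) = N(I) * N(J)
= 40 * 21
= 840

840


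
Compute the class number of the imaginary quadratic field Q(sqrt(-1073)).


K = Q(sqrt(-1073)). d mod 4 = 3, so D = disc(K) = 4d = -4292
h(K) equals the number of primitive reduced positive-definite forms (a, b, c) = a*x^2 + b*x*y + c*y^2 with b^2 - 4ac = D,
where reduced means |b| <= a <= c, with b >= 0 whenever |b| = a or a = c, and primitive means gcd(a, b, c) = 1.
Reduced forces 3a^2 <= |D| = 4292, so 1 <= a <= 37; b must have the parity of D, and c = (b^2 - D)/(4a) must be an integer >= a.
Enumerate a = 1..37, b in [-a, a]:
  a=1: (1, 0, 1073)  [1]
  a=2: (2, 2, 537)  [1]
  a=3: (3, -2, 358), (3, 2, 358)  [2]
  a=4..5: none
  a=6: (6, -2, 179), (6, 2, 179)  [2]
  a=7..8: none
  a=9: (9, -8, 121), (9, 8, 121)  [2]
  a=10: none
  a=11: (11, -8, 99), (11, 8, 99)  [2]
  a=12..16: none
  a=17: (17, -14, 66), (17, 14, 66)  [2]
  a=18: (18, -10, 61), (18, 10, 61)  [2]
  a=19..21: none
  a=22: (22, -14, 51), (22, 14, 51)  [2]
  a=23: (23, -20, 51), (23, 20, 51)  [2]
  a=24..26: none
  a=27: (27, -26, 46), (27, 26, 46)  [2]
  a=28: none
  a=29: (29, 0, 37)  [1]
  a=30..32: none
  a=33: (33, -14, 34), (33, 8, 33), (33, 14, 34)  [3]
  a=34..37: none
Total reduced forms: 1 + 1 + 2 + 2 + 2 + 2 + 2 + 2 + 2 + 2 + 2 + 1 + 3 = 24
h = 24

24


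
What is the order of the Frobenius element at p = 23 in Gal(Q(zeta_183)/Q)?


The Frobenius at p in Gal(Q(zeta_n)/Q) = (Z/nZ)* is the class of p, so its order is ord_183(23), the smallest k >= 1 with 23^k = 1 mod 183.
n = 183 = 3 * 61, phi(183) = 120; the order divides phi(n).
Divisors of 120: 1, 2, 3, 4, 5, 6, 8, 10, 12, 15, 20, 24, 30, 40, 60, 120
Repeated squaring mod 183: 23^1 = 23, 23^2 = 163, 23^4 = 34, 23^8 = 58, 23^16 = 70, 23^32 = 142, 23^64 = 34
Test divisors in increasing order:
  k=1: 23^1 = 23 mod 183
  k=2: 23^2 = 163 mod 183
  k=3: 23^3 = 163 * 23 = 89 mod 183
  k=4: 23^4 = 34 mod 183
  k=5: 23^5 = 34 * 23 = 50 mod 183
  k=6: 23^6 = 34 * 163 = 52 mod 183
  k=8: 23^8 = 58 mod 183
  k=10: 23^10 = 58 * 163 = 121 mod 183
  k=12: 23^12 = 58 * 34 = 142 mod 183
  k=15: 23^15 = 58 * 34 * 163 * 23 = 11 mod 183
  k=20: 23^20 = 70 * 34 = 1 mod 183  <- first divisor giving 1
Order = 20

20


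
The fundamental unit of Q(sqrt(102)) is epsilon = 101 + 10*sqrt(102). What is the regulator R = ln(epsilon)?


epsilon = 101 + 10*sqrt(102)
= 201.9950
R = ln(201.9950)
= 5.3082

5.3082


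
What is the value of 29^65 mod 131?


p = 131 is prime and the exponent is (p-1)/2 = 65, so by Euler's criterion 29^65 = (29/131) = +1 or -1 mod 131.
Compute by square-and-multiply:
  65 = 64 + 1 (binary 1000001)
  Repeated squaring mod 131: 29^1 = 29, 29^2 = 55, 29^4 = 12, 29^8 = 13, 29^16 = 38, 29^32 = 3, 29^64 = 9
  29^65 = 29^64 * 29^1 = 9 * 29 mod 131
    9 * 29 = 261 = 130 mod 131
  29^65 = 130 mod 131
Result 130 = p - 1 = -1 mod 131: 29 is a quadratic non-residue mod 131. As a residue in [0, p-1] the value is 130.
29^65 mod 131 = 130

130


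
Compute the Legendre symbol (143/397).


p = 397 is prime, so compute (143/397) with the reciprocity algorithm (Jacobi-symbol steps: pull out 2s via (2/n), flip via reciprocity, reduce):
  reciprocity: (143/397) -> +(397/143)
  reduce: (111/143)
  reciprocity: (111/143) -> -(143/111)
  reduce: (32/111)
  pull out 2: (2/111) = +1  (since 111 mod 8 = 7)
  pull out 2: (2/111) = +1  (since 111 mod 8 = 7)
  pull out 2: (2/111) = +1  (since 111 mod 8 = 7)
  pull out 2: (2/111) = +1  (since 111 mod 8 = 7)
  pull out 2: (2/111) = +1  (since 111 mod 8 = 7)
  (1/111) = 1
Product of signs = -1
(143/397) = -1

-1


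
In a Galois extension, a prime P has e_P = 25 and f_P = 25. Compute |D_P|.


|D_P| = e * f
= 25 * 25
= 625

625


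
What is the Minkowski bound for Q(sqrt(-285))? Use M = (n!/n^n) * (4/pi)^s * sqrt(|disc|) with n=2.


d = -285, d mod 4 = 3, so disc(K) = 4d = -1140; |disc(K)| = 1140
Imaginary quadratic field, so n = 2, s = r2 = 1, r1 = 0
M = (n!/n^n) * (4/pi)^s * sqrt(|disc(K)|) = (2!/2^2) * (4/pi)^1 * sqrt(1140)
= 0.5 * 1.273240 * 33.763886
= 21.4948

21.4948


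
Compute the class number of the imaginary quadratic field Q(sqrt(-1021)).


K = Q(sqrt(-1021)). d mod 4 = 3, so D = disc(K) = 4d = -4084
h(K) equals the number of primitive reduced positive-definite forms (a, b, c) = a*x^2 + b*x*y + c*y^2 with b^2 - 4ac = D,
where reduced means |b| <= a <= c, with b >= 0 whenever |b| = a or a = c, and primitive means gcd(a, b, c) = 1.
Reduced forces 3a^2 <= |D| = 4084, so 1 <= a <= 36; b must have the parity of D, and c = (b^2 - D)/(4a) must be an integer >= a.
Enumerate a = 1..36, b in [-a, a]:
  a=1: (1, 0, 1021)  [1]
  a=2: (2, 2, 511)  [1]
  a=3..4: none
  a=5: (5, -4, 205), (5, 4, 205)  [2]
  a=6: none
  a=7: (7, -2, 146), (7, 2, 146)  [2]
  a=8..9: none
  a=10: (10, -6, 103), (10, 6, 103)  [2]
  a=11..13: none
  a=14: (14, -2, 73), (14, 2, 73)  [2]
  a=15..16: none
  a=17: (17, -8, 61), (17, 8, 61)  [2]
  a=18: none
  a=19: (19, -18, 58), (19, 18, 58)  [2]
  a=20..24: none
  a=25: (25, -4, 41), (25, 4, 41)  [2]
  a=26..28: none
  a=29: (29, -18, 38), (29, 18, 38)  [2]
  a=30: none
  a=31: (31, -16, 35), (31, 16, 35)  [2]
  a=32..33: none
  a=34: (34, -26, 35), (34, 26, 35)  [2]
  a=35..36: none
Total reduced forms: 1 + 1 + 2 + 2 + 2 + 2 + 2 + 2 + 2 + 2 + 2 + 2 = 22
h = 22

22


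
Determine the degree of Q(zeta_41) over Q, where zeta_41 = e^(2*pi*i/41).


The degree equals Euler's totient phi(41).
41 = 41
phi(41) = 40

40


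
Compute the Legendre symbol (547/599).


p = 599 is prime, so compute (547/599) with the reciprocity algorithm (Jacobi-symbol steps: pull out 2s via (2/n), flip via reciprocity, reduce):
  reciprocity: (547/599) -> -(599/547)
  reduce: (52/547)
  pull out 2: (2/547) = -1  (since 547 mod 8 = 3)
  pull out 2: (2/547) = -1  (since 547 mod 8 = 3)
  reciprocity: (13/547) -> +(547/13)
  reduce: (1/13)
  (1/13) = 1
Product of signs = -1
(547/599) = -1

-1


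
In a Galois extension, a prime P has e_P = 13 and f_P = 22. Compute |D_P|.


|D_P| = e * f
= 13 * 22
= 286

286


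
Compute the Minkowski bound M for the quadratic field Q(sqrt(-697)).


d = -697, d mod 4 = 3, so disc(K) = 4d = -2788; |disc(K)| = 2788
Imaginary quadratic field, so n = 2, s = r2 = 1, r1 = 0
M = (n!/n^n) * (4/pi)^s * sqrt(|disc(K)|) = (2!/2^2) * (4/pi)^1 * sqrt(2788)
= 0.5 * 1.273240 * 52.801515
= 33.6145

33.6145


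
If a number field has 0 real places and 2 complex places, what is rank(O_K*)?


By Dirichlet's unit theorem:
rank = r1 + r2 - 1
= 0 + 2 - 1
= 1

1


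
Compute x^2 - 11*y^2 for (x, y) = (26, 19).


x^2 - d*y^2
= 26^2 - 11*19^2
= 676 - 3971
= -3295

-3295


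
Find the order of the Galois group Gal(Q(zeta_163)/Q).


|Gal(Q(zeta_163)/Q)| = phi(163)
= 162

162


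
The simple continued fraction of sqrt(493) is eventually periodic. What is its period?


Run the CF algorithm for sqrt(493).
a_0 = floor(sqrt(493)) = 22; set m_0=0, q_0=1.
Recurrence: m' = q*a - m,  q' = (d - m'^2)/q,  a' = floor((a_0 + m')/q').
  step 1: m=22, q=9, a=4
  step 2: m=14, q=33, a=1
  step 3: m=19, q=4, a=10
  step 4: m=21, q=13, a=3
  step 5: m=18, q=13, a=3
  step 6: m=21, q=4, a=10
  step 7: m=19, q=33, a=1
  step 8: m=14, q=9, a=4
  step 9: m=22, q=1, a=44
a_9 = 2*a_0 = 44, so the period closes here.
sqrt(493) = [22; 4, 1, 10, 3, 3, 10, 1, 4, 44]
Period length = 9

9


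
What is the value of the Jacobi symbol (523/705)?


Compute (523/705) via quadratic reciprocity:
  reciprocity: (523/705) -> +(705/523)
  reduce: (182/523)
  pull out 2: (2/523) = -1  (since 523 mod 8 = 3)
  reciprocity: (91/523) -> -(523/91)
  reduce: (68/91)
  pull out 2: (2/91) = -1  (since 91 mod 8 = 3)
  pull out 2: (2/91) = -1  (since 91 mod 8 = 3)
  reciprocity: (17/91) -> +(91/17)
  reduce: (6/17)
  pull out 2: (2/17) = +1  (since 17 mod 8 = 1)
  reciprocity: (3/17) -> +(17/3)
  reduce: (2/3)
  pull out 2: (2/3) = -1  (since 3 mod 8 = 3)
  (1/3) = 1
Product of signs = -1

-1


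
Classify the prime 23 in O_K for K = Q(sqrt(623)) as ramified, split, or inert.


K = Q(sqrt(623)). Since d mod 4 = 3, disc(K) = 2492.
Check p | disc: 2492 mod 23 = 8.
p does not divide disc. Compute Legendre symbol (d/p):
2^((23-1)/2) mod 23 = 1
(d/p) = 1, so p splits: (p) = P*P' with e=1, f=1, g=2.
Therefore p is split.

split


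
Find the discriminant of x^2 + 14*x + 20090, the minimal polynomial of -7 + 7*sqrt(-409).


The element -7 + 7*sqrt(-409) has minimal polynomial:
x^2 + 14*x + 20090
Discriminant = (14)^2 - 4*(20090)
= 196 - 80360
= -80164

-80164


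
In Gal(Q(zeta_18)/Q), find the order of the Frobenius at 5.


The Frobenius at p in Gal(Q(zeta_n)/Q) = (Z/nZ)* is the class of p, so its order is ord_18(5), the smallest k >= 1 with 5^k = 1 mod 18.
n = 18 = 2 * 3^2, phi(18) = 6; the order divides phi(n).
Divisors of 6: 1, 2, 3, 6
Repeated squaring mod 18: 5^1 = 5, 5^2 = 7, 5^4 = 13
Test divisors in increasing order:
  k=1: 5^1 = 5 mod 18
  k=2: 5^2 = 7 mod 18
  k=3: 5^3 = 7 * 5 = 17 mod 18
  k=6: 5^6 = 13 * 7 = 1 mod 18  <- first divisor giving 1
Order = 6

6


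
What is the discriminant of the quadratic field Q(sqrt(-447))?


For K = Q(sqrt(d)) with d squarefree: disc(K) = d if d = 1 mod 4, and disc(K) = 4d if d = 2 or 3 mod 4.
Here d = -447, and d mod 4 = 1.
d = 1 mod 4 (O_K = Z[(1+sqrt(d))/2]), so disc(K) = d = -447

-447


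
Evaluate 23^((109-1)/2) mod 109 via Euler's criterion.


p = 109 is prime and the exponent is (p-1)/2 = 54, so by Euler's criterion 23^54 = (23/109) = +1 or -1 mod 109.
Compute by square-and-multiply:
  54 = 32 + 16 + 4 + 2 (binary 110110)
  Repeated squaring mod 109: 23^1 = 23, 23^2 = 93, 23^4 = 38, 23^8 = 27, 23^16 = 75, 23^32 = 66
  23^54 = 23^32 * 23^16 * 23^4 * 23^2 = 66 * 75 * 38 * 93 mod 109
    66 * 75 = 4950 = 45 mod 109
    45 * 38 = 1710 = 75 mod 109
    75 * 93 = 6975 = 108 mod 109
  23^54 = 108 mod 109
Result 108 = p - 1 = -1 mod 109: 23 is a quadratic non-residue mod 109. As a residue in [0, p-1] the value is 108.
23^54 mod 109 = 108

108


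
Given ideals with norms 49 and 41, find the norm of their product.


N(IJ) = N(I) * N(J)
= 49 * 41
= 2009

2009


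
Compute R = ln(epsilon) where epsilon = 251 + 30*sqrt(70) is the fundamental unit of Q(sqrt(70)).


epsilon = 251 + 30*sqrt(70)
= 501.9980
R = ln(501.9980)
= 6.2186

6.2186


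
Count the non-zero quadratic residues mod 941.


For prime p, the number of non-zero quadratic residues is (p-1)/2.
= (941-1)/2
= 470

470


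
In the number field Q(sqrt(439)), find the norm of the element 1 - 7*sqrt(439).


N(a + b*sqrt(d)) = a^2 - d*b^2
= (1)^2 - (439)*(-7)^2
= 1 - 21511
= -21510

-21510


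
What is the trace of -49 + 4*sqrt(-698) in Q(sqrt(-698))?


Tr(a + b*sqrt(d)) = (a + b*sqrt(d)) + (a - b*sqrt(d)) = 2a
= 2 * (-49)
= -98

-98


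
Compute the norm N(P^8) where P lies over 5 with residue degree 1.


N(P^a) = p^(a*f)
= 5^(8*1)
= 5^8
= 390625

390625


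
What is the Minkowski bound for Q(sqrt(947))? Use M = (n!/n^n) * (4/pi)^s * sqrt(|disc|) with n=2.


d = 947, d mod 4 = 3, so disc(K) = 4d = 3788; |disc(K)| = 3788
Real quadratic field, so n = 2, s = r2 = 0, r1 = 2
M = (n!/n^n) * (4/pi)^s * sqrt(|disc(K)|) = (2!/2^2) * (4/pi)^0 * sqrt(3788)
= 0.5 * 1.000000 * 61.546730
= 30.7734

30.7734


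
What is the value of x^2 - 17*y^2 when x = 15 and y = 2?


x^2 - d*y^2
= 15^2 - 17*2^2
= 225 - 68
= 157

157


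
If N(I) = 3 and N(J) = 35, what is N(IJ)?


N(IJ) = N(I) * N(J)
= 3 * 35
= 105

105


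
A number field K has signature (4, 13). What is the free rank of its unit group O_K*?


By Dirichlet's unit theorem:
rank = r1 + r2 - 1
= 4 + 13 - 1
= 16

16


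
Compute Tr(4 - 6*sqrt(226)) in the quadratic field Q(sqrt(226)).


Tr(a + b*sqrt(d)) = (a + b*sqrt(d)) + (a - b*sqrt(d)) = 2a
= 2 * (4)
= 8

8


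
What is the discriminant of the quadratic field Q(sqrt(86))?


For K = Q(sqrt(d)) with d squarefree: disc(K) = d if d = 1 mod 4, and disc(K) = 4d if d = 2 or 3 mod 4.
Here d = 86, and d mod 4 = 2.
d = 2 mod 4, not 1 (O_K = Z[sqrt(d)]), so disc(K) = 4d = 4 * (86) = 344

344


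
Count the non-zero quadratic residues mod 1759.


For prime p, the number of non-zero quadratic residues is (p-1)/2.
= (1759-1)/2
= 879

879


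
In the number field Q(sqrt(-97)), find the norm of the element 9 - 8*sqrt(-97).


N(a + b*sqrt(d)) = a^2 - d*b^2
= (9)^2 - (-97)*(-8)^2
= 81 + 6208
= 6289

6289


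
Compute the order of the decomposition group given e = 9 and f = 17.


|D_P| = e * f
= 9 * 17
= 153

153


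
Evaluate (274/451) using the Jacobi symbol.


Compute (274/451) via quadratic reciprocity:
  pull out 2: (2/451) = -1  (since 451 mod 8 = 3)
  reciprocity: (137/451) -> +(451/137)
  reduce: (40/137)
  pull out 2: (2/137) = +1  (since 137 mod 8 = 1)
  pull out 2: (2/137) = +1  (since 137 mod 8 = 1)
  pull out 2: (2/137) = +1  (since 137 mod 8 = 1)
  reciprocity: (5/137) -> +(137/5)
  reduce: (2/5)
  pull out 2: (2/5) = -1  (since 5 mod 8 = 5)
  (1/5) = 1
Product of signs = 1

1


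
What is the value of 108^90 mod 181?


p = 181 is prime and the exponent is (p-1)/2 = 90, so by Euler's criterion 108^90 = (108/181) = +1 or -1 mod 181.
Compute by square-and-multiply:
  90 = 64 + 16 + 8 + 2 (binary 1011010)
  Repeated squaring mod 181: 108^1 = 108, 108^2 = 80, 108^4 = 65, 108^8 = 62, 108^16 = 43, 108^32 = 39, 108^64 = 73
  108^90 = 108^64 * 108^16 * 108^8 * 108^2 = 73 * 43 * 62 * 80 mod 181
    73 * 43 = 3139 = 62 mod 181
    62 * 62 = 3844 = 43 mod 181
    43 * 80 = 3440 = 1 mod 181
  108^90 = 1 mod 181
Result 1: 108 is a quadratic residue mod 181.
108^90 mod 181 = 1

1


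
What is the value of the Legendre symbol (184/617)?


p = 617 is prime, so compute (184/617) with the reciprocity algorithm (Jacobi-symbol steps: pull out 2s via (2/n), flip via reciprocity, reduce):
  pull out 2: (2/617) = +1  (since 617 mod 8 = 1)
  pull out 2: (2/617) = +1  (since 617 mod 8 = 1)
  pull out 2: (2/617) = +1  (since 617 mod 8 = 1)
  reciprocity: (23/617) -> +(617/23)
  reduce: (19/23)
  reciprocity: (19/23) -> -(23/19)
  reduce: (4/19)
  pull out 2: (2/19) = -1  (since 19 mod 8 = 3)
  pull out 2: (2/19) = -1  (since 19 mod 8 = 3)
  (1/19) = 1
Product of signs = -1
(184/617) = -1

-1


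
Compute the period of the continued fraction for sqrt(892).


Run the CF algorithm for sqrt(892).
a_0 = floor(sqrt(892)) = 29; set m_0=0, q_0=1.
Recurrence: m' = q*a - m,  q' = (d - m'^2)/q,  a' = floor((a_0 + m')/q').
  step 1: m=29, q=51, a=1
  step 2: m=22, q=8, a=6
  step 3: m=26, q=27, a=2
  step 4: m=28, q=4, a=14
  step 5: m=28, q=27, a=2
  step 6: m=26, q=8, a=6
  step 7: m=22, q=51, a=1
  step 8: m=29, q=1, a=58
a_8 = 2*a_0 = 58, so the period closes here.
sqrt(892) = [29; 1, 6, 2, 14, 2, 6, 1, 58]
Period length = 8

8


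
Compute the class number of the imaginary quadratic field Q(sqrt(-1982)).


K = Q(sqrt(-1982)). d mod 4 = 2, so D = disc(K) = 4d = -7928
h(K) equals the number of primitive reduced positive-definite forms (a, b, c) = a*x^2 + b*x*y + c*y^2 with b^2 - 4ac = D,
where reduced means |b| <= a <= c, with b >= 0 whenever |b| = a or a = c, and primitive means gcd(a, b, c) = 1.
Reduced forces 3a^2 <= |D| = 7928, so 1 <= a <= 51; b must have the parity of D, and c = (b^2 - D)/(4a) must be an integer >= a.
Enumerate a = 1..51, b in [-a, a]:
  a=1: (1, 0, 1982)  [1]
  a=2: (2, 0, 991)  [1]
  a=3: (3, -2, 661), (3, 2, 661)  [2]
  a=4..5: none
  a=6: (6, -4, 331), (6, 4, 331)  [2]
  a=7..8: none
  a=9: (9, -8, 222), (9, 8, 222)  [2]
  a=10: none
  a=11: (11, -6, 181), (11, 6, 181)  [2]
  a=12..17: none
  a=18: (18, -8, 111), (18, 8, 111)  [2]
  a=19..21: none
  a=22: (22, -16, 93), (22, 16, 93)  [2]
  a=23..26: none
  a=27: (27, -8, 74), (27, 8, 74)  [2]
  a=28..30: none
  a=31: (31, -16, 66), (31, 16, 66)  [2]
  a=32: none
  a=33: (33, -28, 66), (33, -16, 62), (33, 16, 62), (33, 28, 66)  [4]
  a=34..36: none
  a=37: (37, -8, 54), (37, 8, 54)  [2]
  a=38..51: none
Total reduced forms: 1 + 1 + 2 + 2 + 2 + 2 + 2 + 2 + 2 + 2 + 4 + 2 = 24
h = 24

24


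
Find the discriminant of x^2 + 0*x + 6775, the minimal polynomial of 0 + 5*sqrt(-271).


The element 0 + 5*sqrt(-271) has minimal polynomial:
x^2 + 0*x + 6775
Discriminant = (0)^2 - 4*(6775)
= 0 - 27100
= -27100

-27100


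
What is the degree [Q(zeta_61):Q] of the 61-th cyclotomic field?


The degree equals Euler's totient phi(61).
61 = 61
phi(61) = 60

60


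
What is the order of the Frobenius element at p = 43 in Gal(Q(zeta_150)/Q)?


The Frobenius at p in Gal(Q(zeta_n)/Q) = (Z/nZ)* is the class of p, so its order is ord_150(43), the smallest k >= 1 with 43^k = 1 mod 150.
n = 150 = 2 * 3 * 5^2, phi(150) = 40; the order divides phi(n).
Divisors of 40: 1, 2, 4, 5, 8, 10, 20, 40
Repeated squaring mod 150: 43^1 = 43, 43^2 = 49, 43^4 = 1, 43^8 = 1, 43^16 = 1, 43^32 = 1
Test divisors in increasing order:
  k=1: 43^1 = 43 mod 150
  k=2: 43^2 = 49 mod 150
  k=4: 43^4 = 1 mod 150  <- first divisor giving 1
Order = 4

4


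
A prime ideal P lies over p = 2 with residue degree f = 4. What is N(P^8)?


N(P^a) = p^(a*f)
= 2^(8*4)
= 2^32
= 4294967296

4294967296


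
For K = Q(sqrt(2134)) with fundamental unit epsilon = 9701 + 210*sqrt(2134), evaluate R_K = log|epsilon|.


epsilon = 9701 + 210*sqrt(2134)
= 19401.9999
R = ln(19401.9999)
= 9.8731

9.8731


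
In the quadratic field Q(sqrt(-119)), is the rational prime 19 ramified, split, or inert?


K = Q(sqrt(-119)). Since d mod 4 = 1, disc(K) = -119.
Check p | disc: -119 mod 19 = 14.
p does not divide disc. Compute Legendre symbol (d/p):
14^((19-1)/2) mod 19 = -1
(d/p) = -1, so p is inert: (p) stays prime with e=1, f=2, g=1.
Therefore p is inert.

inert


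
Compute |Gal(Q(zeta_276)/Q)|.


|Gal(Q(zeta_276)/Q)| = phi(276)
= 88

88


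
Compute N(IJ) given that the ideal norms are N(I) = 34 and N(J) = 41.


N(IJ) = N(I) * N(J)
= 34 * 41
= 1394

1394


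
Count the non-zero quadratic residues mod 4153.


For prime p, the number of non-zero quadratic residues is (p-1)/2.
= (4153-1)/2
= 2076

2076


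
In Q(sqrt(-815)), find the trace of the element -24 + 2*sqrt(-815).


Tr(a + b*sqrt(d)) = (a + b*sqrt(d)) + (a - b*sqrt(d)) = 2a
= 2 * (-24)
= -48

-48


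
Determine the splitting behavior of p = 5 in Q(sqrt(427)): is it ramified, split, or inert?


K = Q(sqrt(427)). Since d mod 4 = 3, disc(K) = 1708.
Check p | disc: 1708 mod 5 = 3.
p does not divide disc. Compute Legendre symbol (d/p):
2^((5-1)/2) mod 5 = -1
(d/p) = -1, so p is inert: (p) stays prime with e=1, f=2, g=1.
Therefore p is inert.

inert


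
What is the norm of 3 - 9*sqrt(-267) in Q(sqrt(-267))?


N(a + b*sqrt(d)) = a^2 - d*b^2
= (3)^2 - (-267)*(-9)^2
= 9 + 21627
= 21636

21636


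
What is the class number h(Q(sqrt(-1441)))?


K = Q(sqrt(-1441)). d mod 4 = 3, so D = disc(K) = 4d = -5764
h(K) equals the number of primitive reduced positive-definite forms (a, b, c) = a*x^2 + b*x*y + c*y^2 with b^2 - 4ac = D,
where reduced means |b| <= a <= c, with b >= 0 whenever |b| = a or a = c, and primitive means gcd(a, b, c) = 1.
Reduced forces 3a^2 <= |D| = 5764, so 1 <= a <= 43; b must have the parity of D, and c = (b^2 - D)/(4a) must be an integer >= a.
Enumerate a = 1..43, b in [-a, a]:
  a=1: (1, 0, 1441)  [1]
  a=2: (2, 2, 721)  [1]
  a=3..4: none
  a=5: (5, -4, 289), (5, 4, 289)  [2]
  a=6: none
  a=7: (7, -2, 206), (7, 2, 206)  [2]
  a=8..9: none
  a=10: (10, -6, 145), (10, 6, 145)  [2]
  a=11: (11, 0, 131)  [1]
  a=12..13: none
  a=14: (14, -2, 103), (14, 2, 103)  [2]
  a=15..16: none
  a=17: (17, -4, 85), (17, 4, 85)  [2]
  a=18..21: none
  a=22: (22, 22, 71)  [1]
  a=23: (23, -20, 67), (23, 20, 67)  [2]
  a=24: none
  a=25: (25, -6, 58), (25, 6, 58)  [2]
  a=26..28: none
  a=29: (29, -6, 50), (29, 6, 50)  [2]
  a=30: none
  a=31: (31, -8, 47), (31, 8, 47)  [2]
  a=32..33: none
  a=34: (34, -30, 49), (34, 30, 49)  [2]
  a=35: (35, -26, 46), (35, -16, 43), (35, 16, 43), (35, 26, 46)  [4]
  a=36..43: none
Total reduced forms: 1 + 1 + 2 + 2 + 2 + 1 + 2 + 2 + 1 + 2 + 2 + 2 + 2 + 2 + 4 = 28
h = 28

28


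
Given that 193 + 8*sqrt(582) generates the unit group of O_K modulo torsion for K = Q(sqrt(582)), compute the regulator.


epsilon = 193 + 8*sqrt(582)
= 385.9974
R = ln(385.9974)
= 5.9558

5.9558


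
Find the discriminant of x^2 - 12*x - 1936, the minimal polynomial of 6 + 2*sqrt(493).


The element 6 + 2*sqrt(493) has minimal polynomial:
x^2 - 12*x - 1936
Discriminant = (-12)^2 - 4*(-1936)
= 144 + 7744
= 7888

7888


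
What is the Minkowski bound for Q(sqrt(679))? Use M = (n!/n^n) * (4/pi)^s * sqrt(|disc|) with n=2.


d = 679, d mod 4 = 3, so disc(K) = 4d = 2716; |disc(K)| = 2716
Real quadratic field, so n = 2, s = r2 = 0, r1 = 2
M = (n!/n^n) * (4/pi)^s * sqrt(|disc(K)|) = (2!/2^2) * (4/pi)^0 * sqrt(2716)
= 0.5 * 1.000000 * 52.115257
= 26.0576

26.0576


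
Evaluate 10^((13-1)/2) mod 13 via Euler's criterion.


p = 13 is prime and the exponent is (p-1)/2 = 6, so by Euler's criterion 10^6 = (10/13) = +1 or -1 mod 13.
Compute by square-and-multiply:
  6 = 4 + 2 (binary 110)
  Repeated squaring mod 13: 10^1 = 10, 10^2 = 9, 10^4 = 3
  10^6 = 10^4 * 10^2 = 3 * 9 mod 13
    3 * 9 = 27 = 1 mod 13
  10^6 = 1 mod 13
Result 1: 10 is a quadratic residue mod 13.
10^6 mod 13 = 1

1


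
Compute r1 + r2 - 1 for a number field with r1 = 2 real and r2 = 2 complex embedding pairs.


By Dirichlet's unit theorem:
rank = r1 + r2 - 1
= 2 + 2 - 1
= 3

3


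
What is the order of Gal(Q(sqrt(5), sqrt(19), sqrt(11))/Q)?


The 3 square roots of distinct primes are multiplicatively independent over Q,
so [K:Q] = 2^3 and Gal(K/Q) is isomorphic to (Z/2Z)^3.
|Gal| = 2^3 = 8

8


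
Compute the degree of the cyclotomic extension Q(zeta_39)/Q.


The degree equals Euler's totient phi(39).
39 = 3 * 13
phi(39) = 24

24


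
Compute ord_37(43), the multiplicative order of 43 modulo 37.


We want ord_37(43), the smallest k >= 1 with 43^k = 1 mod 37.
n = 37 = 37, phi(37) = 36; the order divides phi(n).
Divisors of 36: 1, 2, 3, 4, 6, 9, 12, 18, 36
Repeated squaring mod 37: 43^1 = 6, 43^2 = 36, 43^4 = 1, 43^8 = 1, 43^16 = 1, 43^32 = 1
Test divisors in increasing order:
  k=1: 43^1 = 6 mod 37
  k=2: 43^2 = 36 mod 37
  k=3: 43^3 = 36 * 6 = 31 mod 37
  k=4: 43^4 = 1 mod 37  <- first divisor giving 1
Order = 4

4


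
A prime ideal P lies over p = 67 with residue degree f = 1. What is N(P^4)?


N(P^a) = p^(a*f)
= 67^(4*1)
= 67^4
= 20151121

20151121


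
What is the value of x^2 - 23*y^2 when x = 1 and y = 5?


x^2 - d*y^2
= 1^2 - 23*5^2
= 1 - 575
= -574

-574


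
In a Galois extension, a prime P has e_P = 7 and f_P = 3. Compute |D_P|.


|D_P| = e * f
= 7 * 3
= 21

21


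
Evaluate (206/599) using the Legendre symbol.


p = 599 is prime, so compute (206/599) with the reciprocity algorithm (Jacobi-symbol steps: pull out 2s via (2/n), flip via reciprocity, reduce):
  pull out 2: (2/599) = +1  (since 599 mod 8 = 7)
  reciprocity: (103/599) -> -(599/103)
  reduce: (84/103)
  pull out 2: (2/103) = +1  (since 103 mod 8 = 7)
  pull out 2: (2/103) = +1  (since 103 mod 8 = 7)
  reciprocity: (21/103) -> +(103/21)
  reduce: (19/21)
  reciprocity: (19/21) -> +(21/19)
  reduce: (2/19)
  pull out 2: (2/19) = -1  (since 19 mod 8 = 3)
  (1/19) = 1
Product of signs = 1
(206/599) = 1

1


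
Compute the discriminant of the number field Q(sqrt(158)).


For K = Q(sqrt(d)) with d squarefree: disc(K) = d if d = 1 mod 4, and disc(K) = 4d if d = 2 or 3 mod 4.
Here d = 158, and d mod 4 = 2.
d = 2 mod 4, not 1 (O_K = Z[sqrt(d)]), so disc(K) = 4d = 4 * (158) = 632

632


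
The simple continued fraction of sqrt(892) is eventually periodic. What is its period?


Run the CF algorithm for sqrt(892).
a_0 = floor(sqrt(892)) = 29; set m_0=0, q_0=1.
Recurrence: m' = q*a - m,  q' = (d - m'^2)/q,  a' = floor((a_0 + m')/q').
  step 1: m=29, q=51, a=1
  step 2: m=22, q=8, a=6
  step 3: m=26, q=27, a=2
  step 4: m=28, q=4, a=14
  step 5: m=28, q=27, a=2
  step 6: m=26, q=8, a=6
  step 7: m=22, q=51, a=1
  step 8: m=29, q=1, a=58
a_8 = 2*a_0 = 58, so the period closes here.
sqrt(892) = [29; 1, 6, 2, 14, 2, 6, 1, 58]
Period length = 8

8


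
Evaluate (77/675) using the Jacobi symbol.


Compute (77/675) via quadratic reciprocity:
  reciprocity: (77/675) -> +(675/77)
  reduce: (59/77)
  reciprocity: (59/77) -> +(77/59)
  reduce: (18/59)
  pull out 2: (2/59) = -1  (since 59 mod 8 = 3)
  reciprocity: (9/59) -> +(59/9)
  reduce: (5/9)
  reciprocity: (5/9) -> +(9/5)
  reduce: (4/5)
  pull out 2: (2/5) = -1  (since 5 mod 8 = 5)
  pull out 2: (2/5) = -1  (since 5 mod 8 = 5)
  (1/5) = 1
Product of signs = -1

-1


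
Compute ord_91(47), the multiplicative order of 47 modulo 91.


We want ord_91(47), the smallest k >= 1 with 47^k = 1 mod 91.
n = 91 = 7 * 13, phi(91) = 72; the order divides phi(n).
Divisors of 72: 1, 2, 3, 4, 6, 8, 9, 12, 18, 24, 36, 72
Repeated squaring mod 91: 47^1 = 47, 47^2 = 25, 47^4 = 79, 47^8 = 53, 47^16 = 79, 47^32 = 53, 47^64 = 79
Test divisors in increasing order:
  k=1: 47^1 = 47 mod 91
  k=2: 47^2 = 25 mod 91
  k=3: 47^3 = 25 * 47 = 83 mod 91
  k=4: 47^4 = 79 mod 91
  k=6: 47^6 = 79 * 25 = 64 mod 91
  k=8: 47^8 = 53 mod 91
  k=9: 47^9 = 53 * 47 = 34 mod 91
  k=12: 47^12 = 53 * 79 = 1 mod 91  <- first divisor giving 1
Order = 12

12


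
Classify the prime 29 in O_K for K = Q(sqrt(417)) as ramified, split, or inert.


K = Q(sqrt(417)). Since d mod 4 = 1, disc(K) = 417.
Check p | disc: 417 mod 29 = 11.
p does not divide disc. Compute Legendre symbol (d/p):
11^((29-1)/2) mod 29 = -1
(d/p) = -1, so p is inert: (p) stays prime with e=1, f=2, g=1.
Therefore p is inert.

inert


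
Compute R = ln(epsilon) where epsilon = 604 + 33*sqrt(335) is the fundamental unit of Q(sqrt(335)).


epsilon = 604 + 33*sqrt(335)
= 1207.9992
R = ln(1207.9992)
= 7.0967

7.0967


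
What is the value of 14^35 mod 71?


p = 71 is prime and the exponent is (p-1)/2 = 35, so by Euler's criterion 14^35 = (14/71) = +1 or -1 mod 71.
Compute by square-and-multiply:
  35 = 32 + 2 + 1 (binary 100011)
  Repeated squaring mod 71: 14^1 = 14, 14^2 = 54, 14^4 = 5, 14^8 = 25, 14^16 = 57, 14^32 = 54
  14^35 = 14^32 * 14^2 * 14^1 = 54 * 54 * 14 mod 71
    54 * 54 = 2916 = 5 mod 71
    5 * 14 = 70 = 70 mod 71
  14^35 = 70 mod 71
Result 70 = p - 1 = -1 mod 71: 14 is a quadratic non-residue mod 71. As a residue in [0, p-1] the value is 70.
14^35 mod 71 = 70

70
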